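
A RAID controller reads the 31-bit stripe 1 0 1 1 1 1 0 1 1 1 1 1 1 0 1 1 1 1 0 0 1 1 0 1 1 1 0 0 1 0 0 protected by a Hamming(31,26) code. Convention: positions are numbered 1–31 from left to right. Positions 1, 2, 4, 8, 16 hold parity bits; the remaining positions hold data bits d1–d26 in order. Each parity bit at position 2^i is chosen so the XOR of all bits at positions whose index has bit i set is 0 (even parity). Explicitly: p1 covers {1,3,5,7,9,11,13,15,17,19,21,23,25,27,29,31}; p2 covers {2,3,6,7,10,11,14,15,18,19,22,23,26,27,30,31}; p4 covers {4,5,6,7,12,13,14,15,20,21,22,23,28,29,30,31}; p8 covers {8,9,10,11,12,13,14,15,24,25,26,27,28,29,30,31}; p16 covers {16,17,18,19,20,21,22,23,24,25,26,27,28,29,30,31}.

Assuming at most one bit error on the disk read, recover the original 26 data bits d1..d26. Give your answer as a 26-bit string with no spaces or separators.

s1 (pos 1,3,5,7,9,11,13,15,17,19,21,23,25,27,29,31): 1⊕1⊕1⊕0⊕1⊕1⊕1⊕1⊕1⊕0⊕1⊕0⊕1⊕0⊕1⊕0 = 1
s2 (pos 2,3,6,7,10,11,14,15,18,19,22,23,26,27,30,31): 0⊕1⊕1⊕0⊕1⊕1⊕0⊕1⊕1⊕0⊕1⊕0⊕1⊕0⊕0⊕0 = 0
s4 (pos 4,5,6,7,12,13,14,15,20,21,22,23,28,29,30,31): 1⊕1⊕1⊕0⊕1⊕1⊕0⊕1⊕0⊕1⊕1⊕0⊕0⊕1⊕0⊕0 = 1
s8 (pos 8,9,10,11,12,13,14,15,24,25,26,27,28,29,30,31): 1⊕1⊕1⊕1⊕1⊕1⊕0⊕1⊕1⊕1⊕1⊕0⊕0⊕1⊕0⊕0 = 1
s16 (pos 16,17,18,19,20,21,22,23,24,25,26,27,28,29,30,31): 1⊕1⊕1⊕0⊕0⊕1⊕1⊕0⊕1⊕1⊕1⊕0⊕0⊕1⊕0⊕0 = 1
Syndrome s16…s1 = 11101 → error at position 29.
Flip position 29: 1011110111111011110011011100100 → 1011110111111011110011011100000
Read data bits from positions 3,5,6,7,9,10,11,12,13,14,15,17,18,19,20,21,22,23,24,25,26,27,28,29,30,31: 11101111101110011011100000

11101111101110011011100000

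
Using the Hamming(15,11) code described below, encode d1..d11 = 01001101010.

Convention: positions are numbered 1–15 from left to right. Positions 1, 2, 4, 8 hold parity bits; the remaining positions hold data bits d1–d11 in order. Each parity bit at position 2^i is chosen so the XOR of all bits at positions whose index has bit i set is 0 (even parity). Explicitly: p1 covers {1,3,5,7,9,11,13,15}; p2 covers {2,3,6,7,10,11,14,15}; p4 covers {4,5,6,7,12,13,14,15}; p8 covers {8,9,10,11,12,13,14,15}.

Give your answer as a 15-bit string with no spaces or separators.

000110001101010

Place data at non-parity positions: p1 p2 0 p4 1 0 0 p8 1 1 0 1 0 1 0
p1 (pos 1,3,5,7,9,11,13,15): XOR of data positions = 0⊕1⊕0⊕1⊕0⊕0⊕0 = 0
p2 (pos 2,3,6,7,10,11,14,15): XOR of data positions = 0⊕0⊕0⊕1⊕0⊕1⊕0 = 0
p4 (pos 4,5,6,7,12,13,14,15): XOR of data positions = 1⊕0⊕0⊕1⊕0⊕1⊕0 = 1
p8 (pos 8,9,10,11,12,13,14,15): XOR of data positions = 1⊕1⊕0⊕1⊕0⊕1⊕0 = 0
Codeword: 000110001101010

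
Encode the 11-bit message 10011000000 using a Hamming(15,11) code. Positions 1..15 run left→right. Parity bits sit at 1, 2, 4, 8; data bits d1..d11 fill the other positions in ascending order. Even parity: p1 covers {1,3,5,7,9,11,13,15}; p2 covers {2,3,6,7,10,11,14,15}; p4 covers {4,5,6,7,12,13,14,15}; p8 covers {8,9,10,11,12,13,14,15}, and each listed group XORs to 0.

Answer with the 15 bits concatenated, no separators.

Place data at non-parity positions: p1 p2 1 p4 0 0 1 p8 1 0 0 0 0 0 0
p1 (pos 1,3,5,7,9,11,13,15): XOR of data positions = 1⊕0⊕1⊕1⊕0⊕0⊕0 = 1
p2 (pos 2,3,6,7,10,11,14,15): XOR of data positions = 1⊕0⊕1⊕0⊕0⊕0⊕0 = 0
p4 (pos 4,5,6,7,12,13,14,15): XOR of data positions = 0⊕0⊕1⊕0⊕0⊕0⊕0 = 1
p8 (pos 8,9,10,11,12,13,14,15): XOR of data positions = 1⊕0⊕0⊕0⊕0⊕0⊕0 = 1
Codeword: 101100111000000

101100111000000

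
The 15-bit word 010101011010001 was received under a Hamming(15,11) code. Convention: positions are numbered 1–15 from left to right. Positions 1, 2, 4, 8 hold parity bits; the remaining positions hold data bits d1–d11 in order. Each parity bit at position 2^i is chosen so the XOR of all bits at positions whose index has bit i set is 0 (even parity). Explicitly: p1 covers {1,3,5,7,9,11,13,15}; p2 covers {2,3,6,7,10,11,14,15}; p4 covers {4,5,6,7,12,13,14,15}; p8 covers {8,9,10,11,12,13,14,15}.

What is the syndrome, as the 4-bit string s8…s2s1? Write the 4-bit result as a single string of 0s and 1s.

s1 (pos 1,3,5,7,9,11,13,15): 0⊕0⊕0⊕0⊕1⊕1⊕0⊕1 = 1
s2 (pos 2,3,6,7,10,11,14,15): 1⊕0⊕1⊕0⊕0⊕1⊕0⊕1 = 0
s4 (pos 4,5,6,7,12,13,14,15): 1⊕0⊕1⊕0⊕0⊕0⊕0⊕1 = 1
s8 (pos 8,9,10,11,12,13,14,15): 1⊕1⊕0⊕1⊕0⊕0⊕0⊕1 = 0
Syndrome s8…s1 = 0101 → error at position 5.

0101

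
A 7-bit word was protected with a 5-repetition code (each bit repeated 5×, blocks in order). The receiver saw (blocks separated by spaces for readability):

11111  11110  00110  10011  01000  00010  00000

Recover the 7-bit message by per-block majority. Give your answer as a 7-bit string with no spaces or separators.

Block 1 (11111): 5 ones → 1
Block 2 (11110): 4 ones → 1
Block 3 (00110): 2 ones → 0
Block 4 (10011): 3 ones → 1
Block 5 (01000): 1 one → 0
Block 6 (00010): 1 one → 0
Block 7 (00000): 0 ones → 0

1101000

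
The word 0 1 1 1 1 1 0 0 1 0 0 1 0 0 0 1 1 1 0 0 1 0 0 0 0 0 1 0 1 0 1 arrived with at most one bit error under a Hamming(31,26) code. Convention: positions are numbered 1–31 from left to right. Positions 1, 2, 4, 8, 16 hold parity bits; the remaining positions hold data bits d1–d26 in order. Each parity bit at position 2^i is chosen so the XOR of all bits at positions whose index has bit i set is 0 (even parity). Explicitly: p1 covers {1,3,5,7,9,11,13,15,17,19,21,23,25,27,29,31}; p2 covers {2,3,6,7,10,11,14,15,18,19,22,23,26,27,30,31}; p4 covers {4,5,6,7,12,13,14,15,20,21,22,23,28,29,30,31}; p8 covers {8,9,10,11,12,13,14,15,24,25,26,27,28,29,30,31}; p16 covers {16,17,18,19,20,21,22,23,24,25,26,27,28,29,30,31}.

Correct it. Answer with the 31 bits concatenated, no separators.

s1 (pos 1,3,5,7,9,11,13,15,17,19,21,23,25,27,29,31): 0⊕1⊕1⊕0⊕1⊕0⊕0⊕0⊕1⊕0⊕1⊕0⊕0⊕1⊕1⊕1 = 0
s2 (pos 2,3,6,7,10,11,14,15,18,19,22,23,26,27,30,31): 1⊕1⊕1⊕0⊕0⊕0⊕0⊕0⊕1⊕0⊕0⊕0⊕0⊕1⊕0⊕1 = 0
s4 (pos 4,5,6,7,12,13,14,15,20,21,22,23,28,29,30,31): 1⊕1⊕1⊕0⊕1⊕0⊕0⊕0⊕0⊕1⊕0⊕0⊕0⊕1⊕0⊕1 = 1
s8 (pos 8,9,10,11,12,13,14,15,24,25,26,27,28,29,30,31): 0⊕1⊕0⊕0⊕1⊕0⊕0⊕0⊕0⊕0⊕0⊕1⊕0⊕1⊕0⊕1 = 1
s16 (pos 16,17,18,19,20,21,22,23,24,25,26,27,28,29,30,31): 1⊕1⊕1⊕0⊕0⊕1⊕0⊕0⊕0⊕0⊕0⊕1⊕0⊕1⊕0⊕1 = 1
Syndrome s16…s1 = 11100 → error at position 28.
Flip position 28: 0111110010010001110010000010101 → 0111110010010001110010000011101

0111110010010001110010000011101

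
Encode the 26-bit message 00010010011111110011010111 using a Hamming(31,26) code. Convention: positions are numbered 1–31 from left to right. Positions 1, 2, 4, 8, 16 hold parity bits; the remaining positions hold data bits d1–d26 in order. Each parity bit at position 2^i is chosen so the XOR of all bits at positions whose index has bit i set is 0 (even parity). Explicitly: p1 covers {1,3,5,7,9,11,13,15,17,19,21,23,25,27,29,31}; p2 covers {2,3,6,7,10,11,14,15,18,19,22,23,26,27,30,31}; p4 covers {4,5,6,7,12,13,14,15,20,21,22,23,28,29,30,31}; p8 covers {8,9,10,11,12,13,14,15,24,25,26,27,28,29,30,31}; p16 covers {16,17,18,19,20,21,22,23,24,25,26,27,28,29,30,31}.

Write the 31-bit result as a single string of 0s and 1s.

Place data at non-parity positions: p1 p2 0 p4 0 0 1 p8 0 0 1 0 0 1 1 p16 1 1 1 1 1 0 0 1 1 0 1 0 1 1 1
p1 (pos 1,3,5,7,9,11,13,15,17,19,21,23,25,27,29,31): XOR of data positions = 0⊕0⊕1⊕0⊕1⊕0⊕1⊕1⊕1⊕1⊕0⊕1⊕1⊕1⊕1 = 0
p2 (pos 2,3,6,7,10,11,14,15,18,19,22,23,26,27,30,31): XOR of data positions = 0⊕0⊕1⊕0⊕1⊕1⊕1⊕1⊕1⊕0⊕0⊕0⊕1⊕1⊕1 = 1
p4 (pos 4,5,6,7,12,13,14,15,20,21,22,23,28,29,30,31): XOR of data positions = 0⊕0⊕1⊕0⊕0⊕1⊕1⊕1⊕1⊕0⊕0⊕0⊕1⊕1⊕1 = 0
p8 (pos 8,9,10,11,12,13,14,15,24,25,26,27,28,29,30,31): XOR of data positions = 0⊕0⊕1⊕0⊕0⊕1⊕1⊕1⊕1⊕0⊕1⊕0⊕1⊕1⊕1 = 1
p16 (pos 16,17,18,19,20,21,22,23,24,25,26,27,28,29,30,31): XOR of data positions = 1⊕1⊕1⊕1⊕1⊕0⊕0⊕1⊕1⊕0⊕1⊕0⊕1⊕1⊕1 = 1
Codeword: 0100001100100111111110011010111

0100001100100111111110011010111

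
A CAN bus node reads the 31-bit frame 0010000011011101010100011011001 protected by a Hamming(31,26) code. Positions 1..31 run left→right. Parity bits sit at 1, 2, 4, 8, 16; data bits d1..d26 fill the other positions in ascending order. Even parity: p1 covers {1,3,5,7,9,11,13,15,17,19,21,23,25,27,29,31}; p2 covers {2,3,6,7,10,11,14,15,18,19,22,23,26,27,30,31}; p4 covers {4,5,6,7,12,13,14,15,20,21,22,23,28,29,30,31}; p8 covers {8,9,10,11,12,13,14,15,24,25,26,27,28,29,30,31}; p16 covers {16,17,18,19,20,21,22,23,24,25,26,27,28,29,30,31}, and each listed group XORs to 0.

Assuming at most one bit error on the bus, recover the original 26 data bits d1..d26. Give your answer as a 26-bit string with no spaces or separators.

s1 (pos 1,3,5,7,9,11,13,15,17,19,21,23,25,27,29,31): 0⊕1⊕0⊕0⊕1⊕0⊕1⊕0⊕0⊕0⊕0⊕0⊕1⊕1⊕0⊕1 = 0
s2 (pos 2,3,6,7,10,11,14,15,18,19,22,23,26,27,30,31): 0⊕1⊕0⊕0⊕1⊕0⊕1⊕0⊕1⊕0⊕0⊕0⊕0⊕1⊕0⊕1 = 0
s4 (pos 4,5,6,7,12,13,14,15,20,21,22,23,28,29,30,31): 0⊕0⊕0⊕0⊕1⊕1⊕1⊕0⊕1⊕0⊕0⊕0⊕1⊕0⊕0⊕1 = 0
s8 (pos 8,9,10,11,12,13,14,15,24,25,26,27,28,29,30,31): 0⊕1⊕1⊕0⊕1⊕1⊕1⊕0⊕1⊕1⊕0⊕1⊕1⊕0⊕0⊕1 = 0
s16 (pos 16,17,18,19,20,21,22,23,24,25,26,27,28,29,30,31): 1⊕0⊕1⊕0⊕1⊕0⊕0⊕0⊕1⊕1⊕0⊕1⊕1⊕0⊕0⊕1 = 0
Syndrome s16…s1 = 00000 → no error.
Read data bits from positions 3,5,6,7,9,10,11,12,13,14,15,17,18,19,20,21,22,23,24,25,26,27,28,29,30,31: 10001101110010100011011001

10001101110010100011011001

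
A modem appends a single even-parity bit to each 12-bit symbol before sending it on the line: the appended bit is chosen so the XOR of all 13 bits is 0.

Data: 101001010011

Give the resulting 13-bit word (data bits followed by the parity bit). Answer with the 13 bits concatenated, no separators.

XOR of the 12 data bits: 1⊕0⊕1⊕0⊕0⊕1⊕0⊕1⊕0⊕0⊕1⊕1 = 0
Parity bit = 0 (so all 13 bits XOR to 0).

1010010100110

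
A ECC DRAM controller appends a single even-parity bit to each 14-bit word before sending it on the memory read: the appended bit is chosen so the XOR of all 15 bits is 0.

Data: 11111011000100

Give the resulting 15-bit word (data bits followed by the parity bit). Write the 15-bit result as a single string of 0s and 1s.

XOR of the 14 data bits: 1⊕1⊕1⊕1⊕1⊕0⊕1⊕1⊕0⊕0⊕0⊕1⊕0⊕0 = 0
Parity bit = 0 (so all 15 bits XOR to 0).

111110110001000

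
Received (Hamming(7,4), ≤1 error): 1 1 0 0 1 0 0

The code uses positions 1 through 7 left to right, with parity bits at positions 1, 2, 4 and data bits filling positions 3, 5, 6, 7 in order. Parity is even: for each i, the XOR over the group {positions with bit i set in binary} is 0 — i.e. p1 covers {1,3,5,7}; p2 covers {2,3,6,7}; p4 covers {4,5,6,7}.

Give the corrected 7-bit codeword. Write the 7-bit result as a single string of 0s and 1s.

s1 (pos 1,3,5,7): 1⊕0⊕1⊕0 = 0
s2 (pos 2,3,6,7): 1⊕0⊕0⊕0 = 1
s4 (pos 4,5,6,7): 0⊕1⊕0⊕0 = 1
Syndrome s4…s1 = 110 → error at position 6.
Flip position 6: 1100100 → 1100110

1100110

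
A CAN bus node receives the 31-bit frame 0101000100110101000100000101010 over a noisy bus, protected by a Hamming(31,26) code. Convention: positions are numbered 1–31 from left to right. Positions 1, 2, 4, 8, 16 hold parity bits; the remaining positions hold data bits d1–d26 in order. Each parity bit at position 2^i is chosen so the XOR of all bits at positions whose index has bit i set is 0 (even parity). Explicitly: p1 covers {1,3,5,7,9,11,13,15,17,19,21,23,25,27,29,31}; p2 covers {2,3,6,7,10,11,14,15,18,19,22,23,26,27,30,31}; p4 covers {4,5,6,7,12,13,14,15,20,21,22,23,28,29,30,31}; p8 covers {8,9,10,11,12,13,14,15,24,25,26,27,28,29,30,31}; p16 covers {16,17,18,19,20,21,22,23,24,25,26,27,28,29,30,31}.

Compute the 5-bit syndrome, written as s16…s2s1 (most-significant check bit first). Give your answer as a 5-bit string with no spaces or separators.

s1 (pos 1,3,5,7,9,11,13,15,17,19,21,23,25,27,29,31): 0⊕0⊕0⊕0⊕0⊕1⊕0⊕0⊕0⊕0⊕0⊕0⊕0⊕0⊕0⊕0 = 1
s2 (pos 2,3,6,7,10,11,14,15,18,19,22,23,26,27,30,31): 1⊕0⊕0⊕0⊕0⊕1⊕1⊕0⊕0⊕0⊕0⊕0⊕1⊕0⊕1⊕0 = 1
s4 (pos 4,5,6,7,12,13,14,15,20,21,22,23,28,29,30,31): 1⊕0⊕0⊕0⊕1⊕0⊕1⊕0⊕1⊕0⊕0⊕0⊕1⊕0⊕1⊕0 = 0
s8 (pos 8,9,10,11,12,13,14,15,24,25,26,27,28,29,30,31): 1⊕0⊕0⊕1⊕1⊕0⊕1⊕0⊕0⊕0⊕1⊕0⊕1⊕0⊕1⊕0 = 1
s16 (pos 16,17,18,19,20,21,22,23,24,25,26,27,28,29,30,31): 1⊕0⊕0⊕0⊕1⊕0⊕0⊕0⊕0⊕0⊕1⊕0⊕1⊕0⊕1⊕0 = 1
Syndrome s16…s1 = 11011 → error at position 27.

11011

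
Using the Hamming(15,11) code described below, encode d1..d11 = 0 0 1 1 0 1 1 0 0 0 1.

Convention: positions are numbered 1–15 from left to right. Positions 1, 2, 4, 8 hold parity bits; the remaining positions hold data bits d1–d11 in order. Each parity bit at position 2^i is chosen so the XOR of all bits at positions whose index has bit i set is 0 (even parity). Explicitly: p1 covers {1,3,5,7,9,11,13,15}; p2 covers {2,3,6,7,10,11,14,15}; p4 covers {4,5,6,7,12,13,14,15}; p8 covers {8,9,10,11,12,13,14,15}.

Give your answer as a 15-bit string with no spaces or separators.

Place data at non-parity positions: p1 p2 0 p4 0 1 1 p8 0 1 1 0 0 0 1
p1 (pos 1,3,5,7,9,11,13,15): XOR of data positions = 0⊕0⊕1⊕0⊕1⊕0⊕1 = 1
p2 (pos 2,3,6,7,10,11,14,15): XOR of data positions = 0⊕1⊕1⊕1⊕1⊕0⊕1 = 1
p4 (pos 4,5,6,7,12,13,14,15): XOR of data positions = 0⊕1⊕1⊕0⊕0⊕0⊕1 = 1
p8 (pos 8,9,10,11,12,13,14,15): XOR of data positions = 0⊕1⊕1⊕0⊕0⊕0⊕1 = 1
Codeword: 110101110110001

110101110110001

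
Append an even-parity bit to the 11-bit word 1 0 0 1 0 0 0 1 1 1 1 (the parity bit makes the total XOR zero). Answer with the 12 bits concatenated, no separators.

100100011110

XOR of the 11 data bits: 1⊕0⊕0⊕1⊕0⊕0⊕0⊕1⊕1⊕1⊕1 = 0
Parity bit = 0 (so all 12 bits XOR to 0).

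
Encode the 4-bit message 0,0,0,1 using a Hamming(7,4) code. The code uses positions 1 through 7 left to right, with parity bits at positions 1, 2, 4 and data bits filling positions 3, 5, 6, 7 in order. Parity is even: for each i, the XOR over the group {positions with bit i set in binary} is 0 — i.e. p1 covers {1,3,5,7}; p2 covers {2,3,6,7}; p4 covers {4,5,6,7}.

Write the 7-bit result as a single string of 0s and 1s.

Place data at non-parity positions: p1 p2 0 p4 0 0 1
p1 (pos 1,3,5,7): XOR of data positions = 0⊕0⊕1 = 1
p2 (pos 2,3,6,7): XOR of data positions = 0⊕0⊕1 = 1
p4 (pos 4,5,6,7): XOR of data positions = 0⊕0⊕1 = 1
Codeword: 1101001

1101001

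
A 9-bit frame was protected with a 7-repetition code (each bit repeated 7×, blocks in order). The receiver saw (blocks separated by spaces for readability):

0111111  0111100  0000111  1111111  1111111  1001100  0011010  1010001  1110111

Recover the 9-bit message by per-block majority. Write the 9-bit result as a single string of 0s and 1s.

Block 1 (0111111): 6 ones → 1
Block 2 (0111100): 4 ones → 1
Block 3 (0000111): 3 ones → 0
Block 4 (1111111): 7 ones → 1
Block 5 (1111111): 7 ones → 1
Block 6 (1001100): 3 ones → 0
Block 7 (0011010): 3 ones → 0
Block 8 (1010001): 3 ones → 0
Block 9 (1110111): 6 ones → 1

110110001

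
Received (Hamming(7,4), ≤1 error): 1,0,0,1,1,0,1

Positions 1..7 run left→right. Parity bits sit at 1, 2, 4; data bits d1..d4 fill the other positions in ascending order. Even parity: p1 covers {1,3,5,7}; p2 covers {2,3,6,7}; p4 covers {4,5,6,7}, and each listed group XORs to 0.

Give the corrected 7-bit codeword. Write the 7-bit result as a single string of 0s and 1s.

1001100

s1 (pos 1,3,5,7): 1⊕0⊕1⊕1 = 1
s2 (pos 2,3,6,7): 0⊕0⊕0⊕1 = 1
s4 (pos 4,5,6,7): 1⊕1⊕0⊕1 = 1
Syndrome s4…s1 = 111 → error at position 7.
Flip position 7: 1001101 → 1001100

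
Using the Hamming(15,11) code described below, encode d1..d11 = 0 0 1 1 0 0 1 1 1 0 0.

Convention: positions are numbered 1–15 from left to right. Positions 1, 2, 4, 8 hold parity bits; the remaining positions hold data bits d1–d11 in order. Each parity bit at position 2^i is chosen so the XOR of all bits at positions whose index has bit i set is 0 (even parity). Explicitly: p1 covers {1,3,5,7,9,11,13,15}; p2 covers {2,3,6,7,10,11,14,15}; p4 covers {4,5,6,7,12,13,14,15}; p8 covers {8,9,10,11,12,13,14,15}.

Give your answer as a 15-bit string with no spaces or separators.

110001110011100

Place data at non-parity positions: p1 p2 0 p4 0 1 1 p8 0 0 1 1 1 0 0
p1 (pos 1,3,5,7,9,11,13,15): XOR of data positions = 0⊕0⊕1⊕0⊕1⊕1⊕0 = 1
p2 (pos 2,3,6,7,10,11,14,15): XOR of data positions = 0⊕1⊕1⊕0⊕1⊕0⊕0 = 1
p4 (pos 4,5,6,7,12,13,14,15): XOR of data positions = 0⊕1⊕1⊕1⊕1⊕0⊕0 = 0
p8 (pos 8,9,10,11,12,13,14,15): XOR of data positions = 0⊕0⊕1⊕1⊕1⊕0⊕0 = 1
Codeword: 110001110011100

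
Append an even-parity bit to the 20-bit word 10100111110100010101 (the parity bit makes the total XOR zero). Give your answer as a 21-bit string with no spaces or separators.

XOR of the 20 data bits: 1⊕0⊕1⊕0⊕0⊕1⊕1⊕1⊕1⊕1⊕0⊕1⊕0⊕0⊕0⊕1⊕0⊕1⊕0⊕1 = 1
Parity bit = 1 (so all 21 bits XOR to 0).

101001111101000101011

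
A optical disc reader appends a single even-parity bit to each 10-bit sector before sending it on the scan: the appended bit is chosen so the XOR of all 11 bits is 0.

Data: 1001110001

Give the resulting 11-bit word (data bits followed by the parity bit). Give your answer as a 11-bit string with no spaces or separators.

10011100011

XOR of the 10 data bits: 1⊕0⊕0⊕1⊕1⊕1⊕0⊕0⊕0⊕1 = 1
Parity bit = 1 (so all 11 bits XOR to 0).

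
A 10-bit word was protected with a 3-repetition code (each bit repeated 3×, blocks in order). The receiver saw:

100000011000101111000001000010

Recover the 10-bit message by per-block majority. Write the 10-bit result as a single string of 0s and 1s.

Block 1 (100): 1 one → 0
Block 2 (000): 0 ones → 0
Block 3 (011): 2 ones → 1
Block 4 (000): 0 ones → 0
Block 5 (101): 2 ones → 1
Block 6 (111): 3 ones → 1
Block 7 (000): 0 ones → 0
Block 8 (001): 1 one → 0
Block 9 (000): 0 ones → 0
Block 10 (010): 1 one → 0

0010110000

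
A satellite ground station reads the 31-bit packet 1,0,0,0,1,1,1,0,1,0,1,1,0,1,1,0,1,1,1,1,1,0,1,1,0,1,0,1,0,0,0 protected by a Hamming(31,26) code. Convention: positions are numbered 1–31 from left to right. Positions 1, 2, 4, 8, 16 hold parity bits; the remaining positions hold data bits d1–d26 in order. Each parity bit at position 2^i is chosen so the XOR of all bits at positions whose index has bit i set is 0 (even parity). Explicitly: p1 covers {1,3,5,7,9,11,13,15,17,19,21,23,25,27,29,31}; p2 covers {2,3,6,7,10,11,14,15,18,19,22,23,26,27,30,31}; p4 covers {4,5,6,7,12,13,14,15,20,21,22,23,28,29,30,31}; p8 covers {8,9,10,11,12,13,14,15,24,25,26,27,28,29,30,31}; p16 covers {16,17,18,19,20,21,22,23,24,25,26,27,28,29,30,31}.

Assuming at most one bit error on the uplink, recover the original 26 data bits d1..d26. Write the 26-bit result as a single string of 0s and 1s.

s1 (pos 1,3,5,7,9,11,13,15,17,19,21,23,25,27,29,31): 1⊕0⊕1⊕1⊕1⊕1⊕0⊕1⊕1⊕1⊕1⊕1⊕0⊕0⊕0⊕0 = 0
s2 (pos 2,3,6,7,10,11,14,15,18,19,22,23,26,27,30,31): 0⊕0⊕1⊕1⊕0⊕1⊕1⊕1⊕1⊕1⊕0⊕1⊕1⊕0⊕0⊕0 = 1
s4 (pos 4,5,6,7,12,13,14,15,20,21,22,23,28,29,30,31): 0⊕1⊕1⊕1⊕1⊕0⊕1⊕1⊕1⊕1⊕0⊕1⊕1⊕0⊕0⊕0 = 0
s8 (pos 8,9,10,11,12,13,14,15,24,25,26,27,28,29,30,31): 0⊕1⊕0⊕1⊕1⊕0⊕1⊕1⊕1⊕0⊕1⊕0⊕1⊕0⊕0⊕0 = 0
s16 (pos 16,17,18,19,20,21,22,23,24,25,26,27,28,29,30,31): 0⊕1⊕1⊕1⊕1⊕1⊕0⊕1⊕1⊕0⊕1⊕0⊕1⊕0⊕0⊕0 = 1
Syndrome s16…s1 = 10010 → error at position 18.
Flip position 18: 1000111010110110111110110101000 → 1000111010110110101110110101000
Read data bits from positions 3,5,6,7,9,10,11,12,13,14,15,17,18,19,20,21,22,23,24,25,26,27,28,29,30,31: 01111011011101110110101000

01111011011101110110101000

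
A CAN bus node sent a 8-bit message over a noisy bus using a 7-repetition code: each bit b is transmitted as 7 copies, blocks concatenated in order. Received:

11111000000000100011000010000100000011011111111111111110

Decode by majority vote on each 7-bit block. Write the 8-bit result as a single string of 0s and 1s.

10000111

Block 1 (1111100): 5 ones → 1
Block 2 (0000000): 0 ones → 0
Block 3 (1000110): 3 ones → 0
Block 4 (0001000): 1 one → 0
Block 5 (0100000): 1 one → 0
Block 6 (0110111): 5 ones → 1
Block 7 (1111111): 7 ones → 1
Block 8 (1111110): 6 ones → 1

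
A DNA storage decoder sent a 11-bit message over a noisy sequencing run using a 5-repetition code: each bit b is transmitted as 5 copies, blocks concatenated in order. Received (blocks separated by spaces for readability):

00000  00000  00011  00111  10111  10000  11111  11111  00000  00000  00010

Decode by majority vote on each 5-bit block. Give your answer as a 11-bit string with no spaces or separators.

Block 1 (00000): 0 ones → 0
Block 2 (00000): 0 ones → 0
Block 3 (00011): 2 ones → 0
Block 4 (00111): 3 ones → 1
Block 5 (10111): 4 ones → 1
Block 6 (10000): 1 one → 0
Block 7 (11111): 5 ones → 1
Block 8 (11111): 5 ones → 1
Block 9 (00000): 0 ones → 0
Block 10 (00000): 0 ones → 0
Block 11 (00010): 1 one → 0

00011011000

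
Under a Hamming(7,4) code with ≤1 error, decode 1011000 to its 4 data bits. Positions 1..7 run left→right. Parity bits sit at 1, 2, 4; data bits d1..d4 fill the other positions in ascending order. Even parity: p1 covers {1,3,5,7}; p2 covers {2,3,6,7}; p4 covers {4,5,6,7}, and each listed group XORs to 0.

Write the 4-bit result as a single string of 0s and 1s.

1010

s1 (pos 1,3,5,7): 1⊕1⊕0⊕0 = 0
s2 (pos 2,3,6,7): 0⊕1⊕0⊕0 = 1
s4 (pos 4,5,6,7): 1⊕0⊕0⊕0 = 1
Syndrome s4…s1 = 110 → error at position 6.
Flip position 6: 1011000 → 1011010
Read data bits from positions 3,5,6,7: 1010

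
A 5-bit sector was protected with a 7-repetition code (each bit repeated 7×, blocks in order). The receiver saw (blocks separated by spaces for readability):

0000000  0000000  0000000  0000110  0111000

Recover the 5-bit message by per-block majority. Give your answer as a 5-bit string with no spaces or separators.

Block 1 (0000000): 0 ones → 0
Block 2 (0000000): 0 ones → 0
Block 3 (0000000): 0 ones → 0
Block 4 (0000110): 2 ones → 0
Block 5 (0111000): 3 ones → 0

00000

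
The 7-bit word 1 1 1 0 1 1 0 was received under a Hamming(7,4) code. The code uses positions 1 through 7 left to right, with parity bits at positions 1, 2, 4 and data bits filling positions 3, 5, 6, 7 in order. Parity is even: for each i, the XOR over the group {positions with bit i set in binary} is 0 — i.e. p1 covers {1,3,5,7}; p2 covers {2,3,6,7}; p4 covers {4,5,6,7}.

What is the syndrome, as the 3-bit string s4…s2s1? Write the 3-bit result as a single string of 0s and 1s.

011

s1 (pos 1,3,5,7): 1⊕1⊕1⊕0 = 1
s2 (pos 2,3,6,7): 1⊕1⊕1⊕0 = 1
s4 (pos 4,5,6,7): 0⊕1⊕1⊕0 = 0
Syndrome s4…s1 = 011 → error at position 3.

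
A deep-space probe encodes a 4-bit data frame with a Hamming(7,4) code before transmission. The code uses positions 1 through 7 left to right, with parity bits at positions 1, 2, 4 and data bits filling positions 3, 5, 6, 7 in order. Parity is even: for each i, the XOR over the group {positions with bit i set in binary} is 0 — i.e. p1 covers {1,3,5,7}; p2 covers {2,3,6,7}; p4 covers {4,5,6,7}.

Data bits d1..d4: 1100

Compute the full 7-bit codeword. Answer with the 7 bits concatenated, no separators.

Place data at non-parity positions: p1 p2 1 p4 1 0 0
p1 (pos 1,3,5,7): XOR of data positions = 1⊕1⊕0 = 0
p2 (pos 2,3,6,7): XOR of data positions = 1⊕0⊕0 = 1
p4 (pos 4,5,6,7): XOR of data positions = 1⊕0⊕0 = 1
Codeword: 0111100

0111100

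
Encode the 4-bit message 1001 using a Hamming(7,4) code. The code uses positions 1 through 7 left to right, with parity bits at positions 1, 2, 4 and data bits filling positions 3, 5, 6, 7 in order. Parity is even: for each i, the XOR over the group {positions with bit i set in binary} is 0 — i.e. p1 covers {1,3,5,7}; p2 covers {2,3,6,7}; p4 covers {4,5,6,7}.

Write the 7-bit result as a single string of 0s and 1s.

Place data at non-parity positions: p1 p2 1 p4 0 0 1
p1 (pos 1,3,5,7): XOR of data positions = 1⊕0⊕1 = 0
p2 (pos 2,3,6,7): XOR of data positions = 1⊕0⊕1 = 0
p4 (pos 4,5,6,7): XOR of data positions = 0⊕0⊕1 = 1
Codeword: 0011001

0011001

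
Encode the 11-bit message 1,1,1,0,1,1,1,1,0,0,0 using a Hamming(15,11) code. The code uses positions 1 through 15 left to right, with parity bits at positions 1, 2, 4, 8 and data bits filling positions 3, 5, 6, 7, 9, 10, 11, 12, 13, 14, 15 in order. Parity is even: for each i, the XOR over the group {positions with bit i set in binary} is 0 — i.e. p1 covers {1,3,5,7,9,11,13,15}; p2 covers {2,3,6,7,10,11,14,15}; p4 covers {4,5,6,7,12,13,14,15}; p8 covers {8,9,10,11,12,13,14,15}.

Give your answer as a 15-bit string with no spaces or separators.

Place data at non-parity positions: p1 p2 1 p4 1 1 0 p8 1 1 1 1 0 0 0
p1 (pos 1,3,5,7,9,11,13,15): XOR of data positions = 1⊕1⊕0⊕1⊕1⊕0⊕0 = 0
p2 (pos 2,3,6,7,10,11,14,15): XOR of data positions = 1⊕1⊕0⊕1⊕1⊕0⊕0 = 0
p4 (pos 4,5,6,7,12,13,14,15): XOR of data positions = 1⊕1⊕0⊕1⊕0⊕0⊕0 = 1
p8 (pos 8,9,10,11,12,13,14,15): XOR of data positions = 1⊕1⊕1⊕1⊕0⊕0⊕0 = 0
Codeword: 001111001111000

001111001111000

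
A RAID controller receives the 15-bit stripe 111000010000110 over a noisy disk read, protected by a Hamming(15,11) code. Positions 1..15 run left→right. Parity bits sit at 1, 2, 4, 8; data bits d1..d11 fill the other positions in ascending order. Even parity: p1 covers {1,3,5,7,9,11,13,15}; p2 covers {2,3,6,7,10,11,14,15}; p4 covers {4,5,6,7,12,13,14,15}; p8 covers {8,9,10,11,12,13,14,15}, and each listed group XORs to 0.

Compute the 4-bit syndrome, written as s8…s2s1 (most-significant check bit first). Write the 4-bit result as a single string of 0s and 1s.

1011

s1 (pos 1,3,5,7,9,11,13,15): 1⊕1⊕0⊕0⊕0⊕0⊕1⊕0 = 1
s2 (pos 2,3,6,7,10,11,14,15): 1⊕1⊕0⊕0⊕0⊕0⊕1⊕0 = 1
s4 (pos 4,5,6,7,12,13,14,15): 0⊕0⊕0⊕0⊕0⊕1⊕1⊕0 = 0
s8 (pos 8,9,10,11,12,13,14,15): 1⊕0⊕0⊕0⊕0⊕1⊕1⊕0 = 1
Syndrome s8…s1 = 1011 → error at position 11.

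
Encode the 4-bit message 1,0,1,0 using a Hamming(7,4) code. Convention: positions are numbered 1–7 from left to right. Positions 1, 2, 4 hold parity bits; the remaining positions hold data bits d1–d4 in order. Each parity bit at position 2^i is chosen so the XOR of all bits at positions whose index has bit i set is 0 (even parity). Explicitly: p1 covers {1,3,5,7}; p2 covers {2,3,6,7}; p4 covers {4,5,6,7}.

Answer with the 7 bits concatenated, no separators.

1011010

Place data at non-parity positions: p1 p2 1 p4 0 1 0
p1 (pos 1,3,5,7): XOR of data positions = 1⊕0⊕0 = 1
p2 (pos 2,3,6,7): XOR of data positions = 1⊕1⊕0 = 0
p4 (pos 4,5,6,7): XOR of data positions = 0⊕1⊕0 = 1
Codeword: 1011010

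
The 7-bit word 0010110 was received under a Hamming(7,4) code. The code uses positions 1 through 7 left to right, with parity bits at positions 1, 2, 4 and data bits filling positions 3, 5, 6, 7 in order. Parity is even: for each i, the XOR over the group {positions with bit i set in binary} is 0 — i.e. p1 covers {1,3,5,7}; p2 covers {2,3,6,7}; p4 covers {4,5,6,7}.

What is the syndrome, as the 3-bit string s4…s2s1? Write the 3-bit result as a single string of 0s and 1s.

000

s1 (pos 1,3,5,7): 0⊕1⊕1⊕0 = 0
s2 (pos 2,3,6,7): 0⊕1⊕1⊕0 = 0
s4 (pos 4,5,6,7): 0⊕1⊕1⊕0 = 0
Syndrome s4…s1 = 000 → no error.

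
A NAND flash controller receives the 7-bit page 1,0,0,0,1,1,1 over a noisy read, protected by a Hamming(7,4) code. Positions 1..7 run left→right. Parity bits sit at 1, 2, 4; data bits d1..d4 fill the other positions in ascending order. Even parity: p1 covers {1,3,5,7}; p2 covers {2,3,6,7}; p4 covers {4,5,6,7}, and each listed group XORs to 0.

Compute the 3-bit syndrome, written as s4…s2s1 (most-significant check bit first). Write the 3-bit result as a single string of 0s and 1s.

s1 (pos 1,3,5,7): 1⊕0⊕1⊕1 = 1
s2 (pos 2,3,6,7): 0⊕0⊕1⊕1 = 0
s4 (pos 4,5,6,7): 0⊕1⊕1⊕1 = 1
Syndrome s4…s1 = 101 → error at position 5.

101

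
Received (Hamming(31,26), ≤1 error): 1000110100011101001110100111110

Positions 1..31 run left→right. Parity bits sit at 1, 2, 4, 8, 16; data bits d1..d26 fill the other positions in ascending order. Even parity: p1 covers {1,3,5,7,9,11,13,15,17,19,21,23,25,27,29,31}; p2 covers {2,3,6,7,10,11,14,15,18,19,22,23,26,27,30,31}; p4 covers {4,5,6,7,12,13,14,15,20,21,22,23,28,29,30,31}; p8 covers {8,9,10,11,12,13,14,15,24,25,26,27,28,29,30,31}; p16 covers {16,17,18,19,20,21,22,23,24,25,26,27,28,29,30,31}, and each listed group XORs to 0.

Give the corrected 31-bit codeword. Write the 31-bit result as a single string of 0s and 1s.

1000110100011001001110100111110

s1 (pos 1,3,5,7,9,11,13,15,17,19,21,23,25,27,29,31): 1⊕0⊕1⊕0⊕0⊕0⊕1⊕0⊕0⊕1⊕1⊕1⊕0⊕1⊕1⊕0 = 0
s2 (pos 2,3,6,7,10,11,14,15,18,19,22,23,26,27,30,31): 0⊕0⊕1⊕0⊕0⊕0⊕1⊕0⊕0⊕1⊕0⊕1⊕1⊕1⊕1⊕0 = 1
s4 (pos 4,5,6,7,12,13,14,15,20,21,22,23,28,29,30,31): 0⊕1⊕1⊕0⊕1⊕1⊕1⊕0⊕1⊕1⊕0⊕1⊕1⊕1⊕1⊕0 = 1
s8 (pos 8,9,10,11,12,13,14,15,24,25,26,27,28,29,30,31): 1⊕0⊕0⊕0⊕1⊕1⊕1⊕0⊕0⊕0⊕1⊕1⊕1⊕1⊕1⊕0 = 1
s16 (pos 16,17,18,19,20,21,22,23,24,25,26,27,28,29,30,31): 1⊕0⊕0⊕1⊕1⊕1⊕0⊕1⊕0⊕0⊕1⊕1⊕1⊕1⊕1⊕0 = 0
Syndrome s16…s1 = 01110 → error at position 14.
Flip position 14: 1000110100011101001110100111110 → 1000110100011001001110100111110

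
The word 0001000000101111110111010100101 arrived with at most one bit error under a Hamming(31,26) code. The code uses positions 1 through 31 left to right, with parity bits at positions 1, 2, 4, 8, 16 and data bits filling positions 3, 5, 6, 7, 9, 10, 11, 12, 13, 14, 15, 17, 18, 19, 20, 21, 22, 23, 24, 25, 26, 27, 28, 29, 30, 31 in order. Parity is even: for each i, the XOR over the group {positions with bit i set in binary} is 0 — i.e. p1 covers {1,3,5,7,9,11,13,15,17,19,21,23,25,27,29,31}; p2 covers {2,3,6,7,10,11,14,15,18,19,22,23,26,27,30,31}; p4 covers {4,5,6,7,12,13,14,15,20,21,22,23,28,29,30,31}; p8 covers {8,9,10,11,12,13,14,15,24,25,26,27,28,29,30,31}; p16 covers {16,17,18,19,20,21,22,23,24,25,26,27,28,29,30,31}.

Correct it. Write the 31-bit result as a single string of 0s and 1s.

0001001000101111110111010100101

s1 (pos 1,3,5,7,9,11,13,15,17,19,21,23,25,27,29,31): 0⊕0⊕0⊕0⊕0⊕1⊕1⊕1⊕1⊕0⊕1⊕0⊕0⊕0⊕1⊕1 = 1
s2 (pos 2,3,6,7,10,11,14,15,18,19,22,23,26,27,30,31): 0⊕0⊕0⊕0⊕0⊕1⊕1⊕1⊕1⊕0⊕1⊕0⊕1⊕0⊕0⊕1 = 1
s4 (pos 4,5,6,7,12,13,14,15,20,21,22,23,28,29,30,31): 1⊕0⊕0⊕0⊕0⊕1⊕1⊕1⊕1⊕1⊕1⊕0⊕0⊕1⊕0⊕1 = 1
s8 (pos 8,9,10,11,12,13,14,15,24,25,26,27,28,29,30,31): 0⊕0⊕0⊕1⊕0⊕1⊕1⊕1⊕1⊕0⊕1⊕0⊕0⊕1⊕0⊕1 = 0
s16 (pos 16,17,18,19,20,21,22,23,24,25,26,27,28,29,30,31): 1⊕1⊕1⊕0⊕1⊕1⊕1⊕0⊕1⊕0⊕1⊕0⊕0⊕1⊕0⊕1 = 0
Syndrome s16…s1 = 00111 → error at position 7.
Flip position 7: 0001000000101111110111010100101 → 0001001000101111110111010100101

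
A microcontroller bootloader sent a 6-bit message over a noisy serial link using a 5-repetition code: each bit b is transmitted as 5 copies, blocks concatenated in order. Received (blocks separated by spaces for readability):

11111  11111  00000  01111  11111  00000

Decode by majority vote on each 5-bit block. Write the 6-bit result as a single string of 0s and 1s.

110110

Block 1 (11111): 5 ones → 1
Block 2 (11111): 5 ones → 1
Block 3 (00000): 0 ones → 0
Block 4 (01111): 4 ones → 1
Block 5 (11111): 5 ones → 1
Block 6 (00000): 0 ones → 0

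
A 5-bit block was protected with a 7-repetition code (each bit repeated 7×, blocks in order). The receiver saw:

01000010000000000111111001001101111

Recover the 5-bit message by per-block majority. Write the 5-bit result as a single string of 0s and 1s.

00101

Block 1 (0100001): 2 ones → 0
Block 2 (0000000): 0 ones → 0
Block 3 (0001111): 4 ones → 1
Block 4 (1100100): 3 ones → 0
Block 5 (1101111): 6 ones → 1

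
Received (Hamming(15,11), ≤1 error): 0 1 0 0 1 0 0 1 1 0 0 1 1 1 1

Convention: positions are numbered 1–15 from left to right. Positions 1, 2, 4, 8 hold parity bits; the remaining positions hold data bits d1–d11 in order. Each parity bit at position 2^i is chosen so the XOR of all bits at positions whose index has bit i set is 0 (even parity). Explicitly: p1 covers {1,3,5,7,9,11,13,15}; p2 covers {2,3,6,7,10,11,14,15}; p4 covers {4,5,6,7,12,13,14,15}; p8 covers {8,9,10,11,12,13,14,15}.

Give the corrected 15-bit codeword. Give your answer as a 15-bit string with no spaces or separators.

s1 (pos 1,3,5,7,9,11,13,15): 0⊕0⊕1⊕0⊕1⊕0⊕1⊕1 = 0
s2 (pos 2,3,6,7,10,11,14,15): 1⊕0⊕0⊕0⊕0⊕0⊕1⊕1 = 1
s4 (pos 4,5,6,7,12,13,14,15): 0⊕1⊕0⊕0⊕1⊕1⊕1⊕1 = 1
s8 (pos 8,9,10,11,12,13,14,15): 1⊕1⊕0⊕0⊕1⊕1⊕1⊕1 = 0
Syndrome s8…s1 = 0110 → error at position 6.
Flip position 6: 010010011001111 → 010011011001111

010011011001111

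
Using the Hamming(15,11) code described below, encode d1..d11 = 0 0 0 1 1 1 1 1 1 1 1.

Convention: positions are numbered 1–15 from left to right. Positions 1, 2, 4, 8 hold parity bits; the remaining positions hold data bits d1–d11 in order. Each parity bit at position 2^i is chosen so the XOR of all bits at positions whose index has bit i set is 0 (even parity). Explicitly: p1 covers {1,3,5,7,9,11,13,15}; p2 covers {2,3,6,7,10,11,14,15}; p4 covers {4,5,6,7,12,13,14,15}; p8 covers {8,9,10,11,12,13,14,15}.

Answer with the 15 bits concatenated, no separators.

110100111111111

Place data at non-parity positions: p1 p2 0 p4 0 0 1 p8 1 1 1 1 1 1 1
p1 (pos 1,3,5,7,9,11,13,15): XOR of data positions = 0⊕0⊕1⊕1⊕1⊕1⊕1 = 1
p2 (pos 2,3,6,7,10,11,14,15): XOR of data positions = 0⊕0⊕1⊕1⊕1⊕1⊕1 = 1
p4 (pos 4,5,6,7,12,13,14,15): XOR of data positions = 0⊕0⊕1⊕1⊕1⊕1⊕1 = 1
p8 (pos 8,9,10,11,12,13,14,15): XOR of data positions = 1⊕1⊕1⊕1⊕1⊕1⊕1 = 1
Codeword: 110100111111111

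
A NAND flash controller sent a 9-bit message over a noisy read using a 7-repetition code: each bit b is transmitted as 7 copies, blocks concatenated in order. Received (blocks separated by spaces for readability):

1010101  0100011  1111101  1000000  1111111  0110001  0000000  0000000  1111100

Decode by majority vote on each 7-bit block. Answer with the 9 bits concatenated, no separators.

Block 1 (1010101): 4 ones → 1
Block 2 (0100011): 3 ones → 0
Block 3 (1111101): 6 ones → 1
Block 4 (1000000): 1 one → 0
Block 5 (1111111): 7 ones → 1
Block 6 (0110001): 3 ones → 0
Block 7 (0000000): 0 ones → 0
Block 8 (0000000): 0 ones → 0
Block 9 (1111100): 5 ones → 1

101010001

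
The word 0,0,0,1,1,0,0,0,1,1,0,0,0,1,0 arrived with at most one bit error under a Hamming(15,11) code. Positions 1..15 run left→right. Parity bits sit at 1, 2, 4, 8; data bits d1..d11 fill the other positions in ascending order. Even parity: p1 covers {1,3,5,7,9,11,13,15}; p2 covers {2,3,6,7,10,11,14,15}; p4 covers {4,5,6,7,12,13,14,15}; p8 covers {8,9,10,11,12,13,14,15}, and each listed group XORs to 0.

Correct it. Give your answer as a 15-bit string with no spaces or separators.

s1 (pos 1,3,5,7,9,11,13,15): 0⊕0⊕1⊕0⊕1⊕0⊕0⊕0 = 0
s2 (pos 2,3,6,7,10,11,14,15): 0⊕0⊕0⊕0⊕1⊕0⊕1⊕0 = 0
s4 (pos 4,5,6,7,12,13,14,15): 1⊕1⊕0⊕0⊕0⊕0⊕1⊕0 = 1
s8 (pos 8,9,10,11,12,13,14,15): 0⊕1⊕1⊕0⊕0⊕0⊕1⊕0 = 1
Syndrome s8…s1 = 1100 → error at position 12.
Flip position 12: 000110001100010 → 000110001101010

000110001101010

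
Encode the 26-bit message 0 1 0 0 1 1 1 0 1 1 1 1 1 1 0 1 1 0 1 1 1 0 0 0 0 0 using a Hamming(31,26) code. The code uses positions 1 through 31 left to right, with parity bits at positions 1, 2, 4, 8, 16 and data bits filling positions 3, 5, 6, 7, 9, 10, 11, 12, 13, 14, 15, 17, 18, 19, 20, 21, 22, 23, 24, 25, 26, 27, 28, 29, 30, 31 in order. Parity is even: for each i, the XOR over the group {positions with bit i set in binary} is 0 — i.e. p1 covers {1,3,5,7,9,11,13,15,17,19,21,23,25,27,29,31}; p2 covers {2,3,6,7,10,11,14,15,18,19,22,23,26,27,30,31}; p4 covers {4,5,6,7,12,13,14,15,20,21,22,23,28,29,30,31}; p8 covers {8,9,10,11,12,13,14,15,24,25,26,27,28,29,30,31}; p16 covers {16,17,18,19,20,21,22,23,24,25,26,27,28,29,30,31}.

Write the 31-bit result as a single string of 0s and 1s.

Place data at non-parity positions: p1 p2 0 p4 1 0 0 p8 1 1 1 0 1 1 1 p16 1 1 1 0 1 1 0 1 1 1 0 0 0 0 0
p1 (pos 1,3,5,7,9,11,13,15,17,19,21,23,25,27,29,31): XOR of data positions = 0⊕1⊕0⊕1⊕1⊕1⊕1⊕1⊕1⊕1⊕0⊕1⊕0⊕0⊕0 = 1
p2 (pos 2,3,6,7,10,11,14,15,18,19,22,23,26,27,30,31): XOR of data positions = 0⊕0⊕0⊕1⊕1⊕1⊕1⊕1⊕1⊕1⊕0⊕1⊕0⊕0⊕0 = 0
p4 (pos 4,5,6,7,12,13,14,15,20,21,22,23,28,29,30,31): XOR of data positions = 1⊕0⊕0⊕0⊕1⊕1⊕1⊕0⊕1⊕1⊕0⊕0⊕0⊕0⊕0 = 0
p8 (pos 8,9,10,11,12,13,14,15,24,25,26,27,28,29,30,31): XOR of data positions = 1⊕1⊕1⊕0⊕1⊕1⊕1⊕1⊕1⊕1⊕0⊕0⊕0⊕0⊕0 = 1
p16 (pos 16,17,18,19,20,21,22,23,24,25,26,27,28,29,30,31): XOR of data positions = 1⊕1⊕1⊕0⊕1⊕1⊕0⊕1⊕1⊕1⊕0⊕0⊕0⊕0⊕0 = 0
Codeword: 1000100111101110111011011100000

1000100111101110111011011100000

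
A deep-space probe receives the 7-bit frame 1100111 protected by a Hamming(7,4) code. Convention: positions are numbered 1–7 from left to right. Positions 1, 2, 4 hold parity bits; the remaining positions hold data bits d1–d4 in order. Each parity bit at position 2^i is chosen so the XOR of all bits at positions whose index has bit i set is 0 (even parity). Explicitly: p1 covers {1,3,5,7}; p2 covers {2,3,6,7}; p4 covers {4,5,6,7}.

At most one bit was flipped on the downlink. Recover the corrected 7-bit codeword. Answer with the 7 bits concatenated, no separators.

s1 (pos 1,3,5,7): 1⊕0⊕1⊕1 = 1
s2 (pos 2,3,6,7): 1⊕0⊕1⊕1 = 1
s4 (pos 4,5,6,7): 0⊕1⊕1⊕1 = 1
Syndrome s4…s1 = 111 → error at position 7.
Flip position 7: 1100111 → 1100110

1100110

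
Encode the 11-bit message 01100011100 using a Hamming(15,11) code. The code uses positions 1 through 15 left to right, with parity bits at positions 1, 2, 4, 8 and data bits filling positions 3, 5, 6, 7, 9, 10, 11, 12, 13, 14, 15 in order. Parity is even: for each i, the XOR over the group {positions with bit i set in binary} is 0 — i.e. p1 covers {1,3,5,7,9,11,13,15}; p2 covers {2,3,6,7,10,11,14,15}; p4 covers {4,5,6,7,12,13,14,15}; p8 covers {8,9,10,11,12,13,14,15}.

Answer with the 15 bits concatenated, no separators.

Place data at non-parity positions: p1 p2 0 p4 1 1 0 p8 0 0 1 1 1 0 0
p1 (pos 1,3,5,7,9,11,13,15): XOR of data positions = 0⊕1⊕0⊕0⊕1⊕1⊕0 = 1
p2 (pos 2,3,6,7,10,11,14,15): XOR of data positions = 0⊕1⊕0⊕0⊕1⊕0⊕0 = 0
p4 (pos 4,5,6,7,12,13,14,15): XOR of data positions = 1⊕1⊕0⊕1⊕1⊕0⊕0 = 0
p8 (pos 8,9,10,11,12,13,14,15): XOR of data positions = 0⊕0⊕1⊕1⊕1⊕0⊕0 = 1
Codeword: 100011010011100

100011010011100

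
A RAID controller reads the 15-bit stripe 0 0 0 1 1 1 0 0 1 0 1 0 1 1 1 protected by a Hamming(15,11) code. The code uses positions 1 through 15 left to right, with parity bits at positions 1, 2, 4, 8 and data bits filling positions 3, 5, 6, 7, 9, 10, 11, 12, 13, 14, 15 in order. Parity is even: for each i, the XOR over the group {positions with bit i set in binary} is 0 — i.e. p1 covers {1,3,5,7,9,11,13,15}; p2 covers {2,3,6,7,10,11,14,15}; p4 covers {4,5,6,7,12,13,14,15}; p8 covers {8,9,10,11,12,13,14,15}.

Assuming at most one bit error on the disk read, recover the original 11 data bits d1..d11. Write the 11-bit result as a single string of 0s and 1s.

01100010111

s1 (pos 1,3,5,7,9,11,13,15): 0⊕0⊕1⊕0⊕1⊕1⊕1⊕1 = 1
s2 (pos 2,3,6,7,10,11,14,15): 0⊕0⊕1⊕0⊕0⊕1⊕1⊕1 = 0
s4 (pos 4,5,6,7,12,13,14,15): 1⊕1⊕1⊕0⊕0⊕1⊕1⊕1 = 0
s8 (pos 8,9,10,11,12,13,14,15): 0⊕1⊕0⊕1⊕0⊕1⊕1⊕1 = 1
Syndrome s8…s1 = 1001 → error at position 9.
Flip position 9: 000111001010111 → 000111000010111
Read data bits from positions 3,5,6,7,9,10,11,12,13,14,15: 01100010111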